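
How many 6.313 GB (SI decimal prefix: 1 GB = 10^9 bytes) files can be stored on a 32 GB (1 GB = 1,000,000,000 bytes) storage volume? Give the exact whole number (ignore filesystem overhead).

5

Capacity: 32 GB = 32,000,000,000 bytes
Per item: 6.313 GB = 6,313,000,000 bytes
⌊32,000,000,000 / 6,313,000,000⌋ = 5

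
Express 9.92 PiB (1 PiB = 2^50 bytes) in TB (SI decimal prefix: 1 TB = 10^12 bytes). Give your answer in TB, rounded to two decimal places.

9.92 PiB = 9.92 × 2^50 bytes = 11,168,927,075,878,830.08 bytes
1 TB = 1,000,000,000,000 bytes
11,168,927,075,878,830.08 / 1,000,000,000,000 = 11,168.93 TB

11,168.93 TB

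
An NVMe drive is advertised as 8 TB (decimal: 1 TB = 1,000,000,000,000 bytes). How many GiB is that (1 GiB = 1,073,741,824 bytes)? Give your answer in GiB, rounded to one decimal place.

7,450.6 GiB

8 TB = 8 × 10^12 bytes = 8,000,000,000,000 bytes
1 GiB = 1,073,741,824 bytes
8,000,000,000,000 / 1,073,741,824 = 7,450.6 GiB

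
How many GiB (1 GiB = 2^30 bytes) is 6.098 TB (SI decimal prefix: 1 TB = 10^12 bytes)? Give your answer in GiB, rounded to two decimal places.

5,679.21 GiB

6.098 TB = 6.098 × 10^12 bytes = 6,098,000,000,000 bytes
1 GiB = 1,073,741,824 bytes
6,098,000,000,000 / 1,073,741,824 = 5,679.21 GiB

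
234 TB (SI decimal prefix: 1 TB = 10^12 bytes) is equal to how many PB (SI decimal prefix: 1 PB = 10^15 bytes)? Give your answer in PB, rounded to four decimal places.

0.2340 PB

234 TB = 234 × 10^12 bytes = 234,000,000,000,000 bytes
1 PB = 10^15 bytes = 1,000,000,000,000,000 bytes
234,000,000,000,000 / 1,000,000,000,000,000 = 0.2340 PB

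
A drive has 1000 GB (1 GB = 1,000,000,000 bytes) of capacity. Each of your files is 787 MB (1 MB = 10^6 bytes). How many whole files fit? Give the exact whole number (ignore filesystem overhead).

Capacity: 1000 GB = 1,000,000,000,000 bytes
Per item: 787 MB = 787,000,000 bytes
⌊1,000,000,000,000 / 787,000,000⌋ = 1,270

1,270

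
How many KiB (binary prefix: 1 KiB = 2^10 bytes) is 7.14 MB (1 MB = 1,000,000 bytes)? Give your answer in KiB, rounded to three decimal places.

7.14 MB × 1,000,000 bytes/MB = 7,140,000 bytes
1 KiB = 2^10 bytes = 1,024 bytes
7,140,000 / 1,024 = 6,972.656 KiB

6,972.656 KiB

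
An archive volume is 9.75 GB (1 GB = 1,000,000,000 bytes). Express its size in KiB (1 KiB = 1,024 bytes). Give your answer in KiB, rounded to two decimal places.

9,521,484.38 KiB

9.75 GB × 1,000,000,000 bytes/GB = 9,750,000,000 bytes
1 KiB = 2^10 bytes = 1,024 bytes
9,750,000,000 / 1,024 = 9,521,484.38 KiB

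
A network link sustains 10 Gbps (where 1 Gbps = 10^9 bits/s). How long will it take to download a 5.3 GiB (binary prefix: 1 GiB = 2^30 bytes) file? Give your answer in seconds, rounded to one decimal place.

4.6 seconds

5.3 GiB = 5,690,831,667.2 bytes = 45,526,653,337.6 bits
10 Gbps = 10,000,000,000 bits/s
time = 45,526,653,337.6 / 10,000,000,000 = 4.6 s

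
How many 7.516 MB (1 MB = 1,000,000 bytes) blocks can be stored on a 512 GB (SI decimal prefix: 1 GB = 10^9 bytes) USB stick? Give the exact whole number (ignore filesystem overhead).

Capacity: 512 GB = 512,000,000,000 bytes
Per item: 7.516 MB = 7,516,000 bytes
⌊512,000,000,000 / 7,516,000⌋ = 68,121

68,121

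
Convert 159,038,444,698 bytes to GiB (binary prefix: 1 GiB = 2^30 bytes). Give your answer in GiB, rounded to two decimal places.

148.12 GiB

159,038,444,698 bytes given.
1 GiB = 2^30 bytes = 1,073,741,824 bytes
159,038,444,698 / 1,073,741,824 = 148.12 GiB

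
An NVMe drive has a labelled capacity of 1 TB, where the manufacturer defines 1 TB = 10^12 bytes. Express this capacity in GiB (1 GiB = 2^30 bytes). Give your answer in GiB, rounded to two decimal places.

1 TB = 1 × 10^12 bytes = 1,000,000,000,000 bytes
1 GiB = 1,073,741,824 bytes
1,000,000,000,000 / 1,073,741,824 = 931.32 GiB

931.32 GiB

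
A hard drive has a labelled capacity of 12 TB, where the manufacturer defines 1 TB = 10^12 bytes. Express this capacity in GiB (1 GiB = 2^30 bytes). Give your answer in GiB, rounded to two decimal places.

11,175.87 GiB

12 TB = 12 × 10^12 bytes = 12,000,000,000,000 bytes
1 GiB = 1,073,741,824 bytes
12,000,000,000,000 / 1,073,741,824 = 11,175.87 GiB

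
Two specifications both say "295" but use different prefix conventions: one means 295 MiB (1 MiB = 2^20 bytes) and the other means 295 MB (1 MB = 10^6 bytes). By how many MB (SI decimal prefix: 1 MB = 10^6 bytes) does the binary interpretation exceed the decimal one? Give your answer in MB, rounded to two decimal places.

295 MiB = 295 × 1,048,576 = 309,329,920 bytes
295 MB = 295 × 1,000,000 = 295,000,000 bytes
difference = 14,329,920 bytes
14,329,920 / 1,000,000 = 14.33 MB

14.33 MB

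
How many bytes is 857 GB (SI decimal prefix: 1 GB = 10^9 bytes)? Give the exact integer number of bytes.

857,000,000,000 bytes

857 × 1,000,000,000 = 857,000,000,000 bytes  (1 GB = 10^9 bytes)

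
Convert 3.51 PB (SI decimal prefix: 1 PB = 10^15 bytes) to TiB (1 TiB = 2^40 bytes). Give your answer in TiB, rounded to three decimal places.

3.51 PB × 1,000,000,000,000,000 bytes/PB = 3,510,000,000,000,000 bytes
1 TiB = 2^40 bytes = 1,099,511,627,776 bytes
3,510,000,000,000,000 / 1,099,511,627,776 = 3,192.326 TiB

3,192.326 TiB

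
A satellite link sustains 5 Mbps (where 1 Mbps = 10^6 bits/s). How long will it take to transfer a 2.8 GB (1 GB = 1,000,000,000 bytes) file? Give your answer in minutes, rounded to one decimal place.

2.8 GB = 2,800,000,000 bytes = 22,400,000,000 bits
5 Mbps = 5,000,000 bits/s
time = 22,400,000,000 / 5,000,000 = 4,480.00 s
4,480.00 s / 60 = 74.7 minutes

74.7 minutes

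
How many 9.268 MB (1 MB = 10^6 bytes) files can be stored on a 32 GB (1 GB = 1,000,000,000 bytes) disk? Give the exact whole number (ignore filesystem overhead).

3,452

Capacity: 32 GB = 32,000,000,000 bytes
Per item: 9.268 MB = 9,268,000 bytes
⌊32,000,000,000 / 9,268,000⌋ = 3,452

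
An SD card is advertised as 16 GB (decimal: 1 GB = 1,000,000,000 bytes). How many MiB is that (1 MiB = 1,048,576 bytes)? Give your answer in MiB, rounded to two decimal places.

16 GB = 16 × 10^9 bytes = 16,000,000,000 bytes
1 MiB = 2^20 bytes = 1,048,576 bytes
16,000,000,000 / 1,048,576 = 15,258.79 MiB

15,258.79 MiB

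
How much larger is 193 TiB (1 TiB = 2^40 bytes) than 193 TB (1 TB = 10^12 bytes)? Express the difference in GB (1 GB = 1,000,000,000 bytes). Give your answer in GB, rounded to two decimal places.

19,205.74 GB

193 TiB = 193 × 1,099,511,627,776 = 212,205,744,160,768 bytes
193 TB = 193 × 1,000,000,000,000 = 193,000,000,000,000 bytes
difference = 19,205,744,160,768 bytes
19,205,744,160,768 / 1,000,000,000 = 19,205.74 GB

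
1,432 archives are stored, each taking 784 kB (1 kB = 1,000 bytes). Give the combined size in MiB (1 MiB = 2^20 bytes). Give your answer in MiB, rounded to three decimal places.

1,070.679 MiB

Total = 1,432 × 784 kB = 1,122,688 kB
= 1,122,688 × 1,000 bytes = 1,122,688,000 bytes
1 MiB = 1,048,576 bytes
1,122,688,000 / 1,048,576 = 1,070.679 MiB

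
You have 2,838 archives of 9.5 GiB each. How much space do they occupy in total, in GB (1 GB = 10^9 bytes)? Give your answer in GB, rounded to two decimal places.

Total = 2,838 × 9.5 GiB = 26,961 GiB
= 26,961 × 1,073,741,824 bytes = 28,949,153,316,864 bytes
1 GB = 1,000,000,000 bytes
28,949,153,316,864 / 1,000,000,000 = 28,949.15 GB

28,949.15 GB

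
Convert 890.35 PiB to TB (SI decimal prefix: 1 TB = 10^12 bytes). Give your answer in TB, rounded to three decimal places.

1,002,444.982 TB

890.35 PiB = 890.35 × 2^50 bytes = 1,002,444,982,057,330,278.4 bytes
1 TB = 10^12 bytes = 1,000,000,000,000 bytes
1,002,444,982,057,330,278.4 / 1,000,000,000,000 = 1,002,444.982 TB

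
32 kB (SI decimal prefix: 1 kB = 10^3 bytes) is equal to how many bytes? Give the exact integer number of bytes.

32 × 1,000 = 32,000 bytes  (1 kB = 10^3 bytes)

32,000 bytes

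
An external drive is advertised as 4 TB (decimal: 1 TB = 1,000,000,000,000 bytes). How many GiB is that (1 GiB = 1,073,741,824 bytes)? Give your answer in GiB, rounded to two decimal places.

4 TB = 4 × 10^12 bytes = 4,000,000,000,000 bytes
1 GiB = 1,073,741,824 bytes
4,000,000,000,000 / 1,073,741,824 = 3,725.29 GiB

3,725.29 GiB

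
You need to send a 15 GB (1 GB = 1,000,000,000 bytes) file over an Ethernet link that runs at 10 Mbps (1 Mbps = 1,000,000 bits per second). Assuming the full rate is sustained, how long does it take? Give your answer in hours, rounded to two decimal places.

3.33 hours

15 GB = 15,000,000,000 bytes = 120,000,000,000 bits
10 Mbps = 10,000,000 bits/s
time = 120,000,000,000 / 10,000,000 = 12,000.0000 s
12,000.0000 s / 3600 = 3.33 hours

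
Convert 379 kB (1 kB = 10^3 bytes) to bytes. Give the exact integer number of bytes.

379 × 1,000 = 379,000 bytes  (1 kB = 10^3 bytes)

379,000 bytes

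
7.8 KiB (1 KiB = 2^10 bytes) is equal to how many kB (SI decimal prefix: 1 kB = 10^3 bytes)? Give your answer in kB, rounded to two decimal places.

7.8 KiB × 1,024 bytes/KiB = 7,987.2 bytes
1 kB = 10^3 bytes = 1,000 bytes
7,987.2 / 1,000 = 7.99 kB

7.99 kB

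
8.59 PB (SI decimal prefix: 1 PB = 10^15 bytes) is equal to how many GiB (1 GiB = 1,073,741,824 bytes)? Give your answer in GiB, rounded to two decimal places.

8,000,060.92 GiB

8.59 PB × 1,000,000,000,000,000 bytes/PB = 8,590,000,000,000,000 bytes
1 GiB = 1,073,741,824 bytes
8,590,000,000,000,000 / 1,073,741,824 = 8,000,060.92 GiB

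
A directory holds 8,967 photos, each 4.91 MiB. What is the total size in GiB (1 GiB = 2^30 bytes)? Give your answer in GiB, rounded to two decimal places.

Total = 8,967 × 4.91 MiB = 44027.97 MiB
= 44027.97 × 1,048,576 bytes = 46,166,672,670.72 bytes
1 GiB = 1,073,741,824 bytes
46,166,672,670.72 / 1,073,741,824 = 43.00 GiB

43.00 GiB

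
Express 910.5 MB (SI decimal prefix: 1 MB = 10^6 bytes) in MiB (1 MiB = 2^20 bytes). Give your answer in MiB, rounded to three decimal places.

868.320 MiB

910.5 MB × 1,000,000 bytes/MB = 910,500,000 bytes
1 MiB = 2^20 bytes = 1,048,576 bytes
910,500,000 / 1,048,576 = 868.320 MiB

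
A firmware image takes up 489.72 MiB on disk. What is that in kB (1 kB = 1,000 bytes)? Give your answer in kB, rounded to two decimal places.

489.72 MiB × 1,048,576 bytes/MiB = 513,508,638.72 bytes
1 kB = 10^3 bytes = 1,000 bytes
513,508,638.72 / 1,000 = 513,508.64 kB

513,508.64 kB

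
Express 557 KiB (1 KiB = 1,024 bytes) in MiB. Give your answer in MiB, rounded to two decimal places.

0.54 MiB

557 KiB × 1,024 bytes/KiB = 570,368 bytes
1 MiB = 2^20 bytes = 1,048,576 bytes
570,368 / 1,048,576 = 0.54 MiB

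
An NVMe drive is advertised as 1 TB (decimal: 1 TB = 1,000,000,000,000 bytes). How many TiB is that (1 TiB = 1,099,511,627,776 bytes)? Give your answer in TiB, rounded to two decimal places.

1 TB × 1,000,000,000,000 bytes/TB = 1,000,000,000,000 bytes
1 TiB = 1,099,511,627,776 bytes
1,000,000,000,000 / 1,099,511,627,776 = 0.91 TiB

0.91 TiB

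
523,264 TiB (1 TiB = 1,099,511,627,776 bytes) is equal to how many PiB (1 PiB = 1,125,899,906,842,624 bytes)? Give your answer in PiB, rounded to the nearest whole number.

511 PiB

523,264 TiB = 523,264 × 2^40 bytes = 575,334,852,396,580,864 bytes
1 PiB = 1,125,899,906,842,624 bytes
575,334,852,396,580,864 / 1,125,899,906,842,624 = 511 PiB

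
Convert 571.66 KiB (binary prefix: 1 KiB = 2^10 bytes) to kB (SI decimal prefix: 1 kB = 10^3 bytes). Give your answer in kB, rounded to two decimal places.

571.66 KiB × 1,024 bytes/KiB = 585,379.84 bytes
1 kB = 10^3 bytes = 1,000 bytes
585,379.84 / 1,000 = 585.38 kB

585.38 kB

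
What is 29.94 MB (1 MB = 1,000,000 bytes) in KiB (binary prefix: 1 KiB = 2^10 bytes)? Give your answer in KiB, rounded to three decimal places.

29,238.281 KiB

29.94 MB = 29.94 × 10^6 bytes = 29,940,000 bytes
1 KiB = 2^10 bytes = 1,024 bytes
29,940,000 / 1,024 = 29,238.281 KiB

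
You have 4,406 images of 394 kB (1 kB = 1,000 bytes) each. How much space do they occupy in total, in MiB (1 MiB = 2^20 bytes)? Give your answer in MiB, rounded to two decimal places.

Total = 4,406 × 394 kB = 1,735,964 kB
= 1,735,964 × 1,000 bytes = 1,735,964,000 bytes
1 MiB = 1,048,576 bytes
1,735,964,000 / 1,048,576 = 1,655.54 MiB

1,655.54 MiB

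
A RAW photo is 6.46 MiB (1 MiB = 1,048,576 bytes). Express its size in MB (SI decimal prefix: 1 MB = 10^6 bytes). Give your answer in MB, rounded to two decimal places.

6.46 MiB = 6.46 × 2^20 bytes = 6,773,800.96 bytes
1 MB = 10^6 bytes = 1,000,000 bytes
6,773,800.96 / 1,000,000 = 6.77 MB

6.77 MB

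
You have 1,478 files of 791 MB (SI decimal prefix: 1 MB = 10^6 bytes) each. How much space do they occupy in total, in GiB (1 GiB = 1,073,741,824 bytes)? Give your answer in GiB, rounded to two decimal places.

1,088.81 GiB

Total = 1,478 × 791 MB = 1,169,098 MB
= 1,169,098 × 1,000,000 bytes = 1,169,098,000,000 bytes
1 GiB = 1,073,741,824 bytes
1,169,098,000,000 / 1,073,741,824 = 1,088.81 GiB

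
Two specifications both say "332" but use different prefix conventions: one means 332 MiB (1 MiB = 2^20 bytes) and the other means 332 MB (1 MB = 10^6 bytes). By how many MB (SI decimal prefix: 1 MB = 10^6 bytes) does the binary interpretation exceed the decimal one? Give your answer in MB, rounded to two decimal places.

332 MiB = 332 × 1,048,576 = 348,127,232 bytes
332 MB = 332 × 1,000,000 = 332,000,000 bytes
difference = 16,127,232 bytes
16,127,232 / 1,000,000 = 16.13 MB

16.13 MB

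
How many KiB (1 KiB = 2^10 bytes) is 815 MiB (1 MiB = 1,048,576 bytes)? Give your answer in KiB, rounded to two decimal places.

834,560.00 KiB

815 MiB = 815 × 2^20 bytes = 854,589,440 bytes
1 KiB = 1,024 bytes
854,589,440 / 1,024 = 834,560.00 KiB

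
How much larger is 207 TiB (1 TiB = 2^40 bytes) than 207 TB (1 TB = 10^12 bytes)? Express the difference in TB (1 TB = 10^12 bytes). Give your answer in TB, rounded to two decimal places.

207 TiB = 207 × 1,099,511,627,776 = 227,598,906,949,632 bytes
207 TB = 207 × 1,000,000,000,000 = 207,000,000,000,000 bytes
difference = 20,598,906,949,632 bytes
20,598,906,949,632 / 1,000,000,000,000 = 20.60 TB

20.60 TB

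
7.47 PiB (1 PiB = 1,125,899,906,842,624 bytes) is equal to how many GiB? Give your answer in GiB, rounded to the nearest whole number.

7,832,863 GiB

7.47 PiB × 1,125,899,906,842,624 bytes/PiB = 8,410,472,304,114,401.28 bytes
1 GiB = 2^30 bytes = 1,073,741,824 bytes
8,410,472,304,114,401.28 / 1,073,741,824 = 7,832,863 GiB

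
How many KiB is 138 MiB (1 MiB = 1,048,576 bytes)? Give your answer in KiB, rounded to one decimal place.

138 MiB = 138 × 2^20 bytes = 144,703,488 bytes
1 KiB = 1,024 bytes
144,703,488 / 1,024 = 141,312.0 KiB

141,312.0 KiB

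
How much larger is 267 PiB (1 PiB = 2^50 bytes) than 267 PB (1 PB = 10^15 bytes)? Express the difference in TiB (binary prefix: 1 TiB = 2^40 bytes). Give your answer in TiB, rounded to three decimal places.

267 PiB = 267 × 1,125,899,906,842,624 = 300,615,275,126,980,608 bytes
267 PB = 267 × 1,000,000,000,000,000 = 267,000,000,000,000,000 bytes
difference = 33,615,275,126,980,608 bytes
33,615,275,126,980,608 / 1,099,511,627,776 = 30,572.915 TiB

30,572.915 TiB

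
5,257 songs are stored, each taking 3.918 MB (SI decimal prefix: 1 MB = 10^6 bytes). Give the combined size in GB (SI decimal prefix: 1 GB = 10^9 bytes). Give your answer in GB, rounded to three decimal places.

20.597 GB

Total = 5,257 × 3.918 MB = 20596.926 MB
= 20596.926 × 1,000,000 bytes = 20,596,926,000 bytes
1 GB = 1,000,000,000 bytes
20,596,926,000 / 1,000,000,000 = 20.597 GB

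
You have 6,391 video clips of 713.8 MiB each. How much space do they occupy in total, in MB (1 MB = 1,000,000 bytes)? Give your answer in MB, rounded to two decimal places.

Total = 6,391 × 713.8 MiB = 4561895.8 MiB
= 4561895.8 × 1,048,576 bytes = 4,783,494,450,380.8 bytes
1 MB = 1,000,000 bytes
4,783,494,450,380.8 / 1,000,000 = 4,783,494.45 MB

4,783,494.45 MB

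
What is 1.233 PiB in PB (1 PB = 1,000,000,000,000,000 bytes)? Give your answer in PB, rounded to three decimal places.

1.233 PiB × 1,125,899,906,842,624 bytes/PiB = 1,388,234,585,136,955.392 bytes
1 PB = 1,000,000,000,000,000 bytes
1,388,234,585,136,955.392 / 1,000,000,000,000,000 = 1.388 PB

1.388 PB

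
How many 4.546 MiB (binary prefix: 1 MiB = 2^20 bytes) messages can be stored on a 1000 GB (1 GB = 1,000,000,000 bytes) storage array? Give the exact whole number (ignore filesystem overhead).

209,783

Capacity: 1000 GB = 1,000,000,000,000 bytes
Per item: 4.546 MiB = 4,766,826.496 bytes
⌊1,000,000,000,000 / 4,766,826.496⌋ = 209,783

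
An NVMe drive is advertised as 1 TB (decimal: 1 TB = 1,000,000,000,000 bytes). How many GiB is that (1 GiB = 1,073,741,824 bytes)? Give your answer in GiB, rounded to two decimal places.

931.32 GiB

1 TB = 1 × 10^12 bytes = 1,000,000,000,000 bytes
1 GiB = 1,073,741,824 bytes
1,000,000,000,000 / 1,073,741,824 = 931.32 GiB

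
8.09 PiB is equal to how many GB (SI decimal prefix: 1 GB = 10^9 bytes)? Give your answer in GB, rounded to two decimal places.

9,108,530.25 GB

8.09 PiB = 8.09 × 2^50 bytes = 9,108,530,246,356,828.16 bytes
1 GB = 1,000,000,000 bytes
9,108,530,246,356,828.16 / 1,000,000,000 = 9,108,530.25 GB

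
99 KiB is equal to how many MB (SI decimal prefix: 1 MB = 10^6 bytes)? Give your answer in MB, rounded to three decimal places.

99 KiB × 1,024 bytes/KiB = 101,376 bytes
1 MB = 10^6 bytes = 1,000,000 bytes
101,376 / 1,000,000 = 0.101 MB

0.101 MB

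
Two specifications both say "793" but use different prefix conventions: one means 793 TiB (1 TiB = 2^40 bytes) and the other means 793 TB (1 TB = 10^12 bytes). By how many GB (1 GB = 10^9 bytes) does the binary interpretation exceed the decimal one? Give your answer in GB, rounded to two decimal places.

793 TiB = 793 × 1,099,511,627,776 = 871,912,720,826,368 bytes
793 TB = 793 × 1,000,000,000,000 = 793,000,000,000,000 bytes
difference = 78,912,720,826,368 bytes
78,912,720,826,368 / 1,000,000,000 = 78,912.72 GB

78,912.72 GB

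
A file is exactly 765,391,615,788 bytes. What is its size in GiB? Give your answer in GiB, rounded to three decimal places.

712.826 GiB

765,391,615,788 bytes given.
1 GiB = 1,073,741,824 bytes
765,391,615,788 / 1,073,741,824 = 712.826 GiB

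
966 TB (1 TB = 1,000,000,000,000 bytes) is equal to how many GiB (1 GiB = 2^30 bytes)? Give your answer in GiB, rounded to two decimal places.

966 TB = 966 × 10^12 bytes = 966,000,000,000,000 bytes
1 GiB = 2^30 bytes = 1,073,741,824 bytes
966,000,000,000,000 / 1,073,741,824 = 899,657.61 GiB

899,657.61 GiB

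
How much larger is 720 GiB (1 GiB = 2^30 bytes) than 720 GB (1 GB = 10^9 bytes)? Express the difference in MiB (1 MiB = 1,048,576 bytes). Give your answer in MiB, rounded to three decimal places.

720 GiB = 720 × 1,073,741,824 = 773,094,113,280 bytes
720 GB = 720 × 1,000,000,000 = 720,000,000,000 bytes
difference = 53,094,113,280 bytes
53,094,113,280 / 1,048,576 = 50,634.492 MiB

50,634.492 MiB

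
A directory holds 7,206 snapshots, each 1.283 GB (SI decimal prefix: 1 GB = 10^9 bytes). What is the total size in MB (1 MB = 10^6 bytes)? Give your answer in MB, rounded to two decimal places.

9,245,298.00 MB

Total = 7,206 × 1.283 GB = 9245.298 GB
= 9245.298 × 1,000,000,000 bytes = 9,245,298,000,000 bytes
1 MB = 1,000,000 bytes
9,245,298,000,000 / 1,000,000 = 9,245,298.00 MB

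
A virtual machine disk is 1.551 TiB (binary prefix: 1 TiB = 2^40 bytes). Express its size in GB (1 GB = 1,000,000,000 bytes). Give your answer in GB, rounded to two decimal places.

1.551 TiB × 1,099,511,627,776 bytes/TiB = 1,705,342,534,680.576 bytes
1 GB = 10^9 bytes = 1,000,000,000 bytes
1,705,342,534,680.576 / 1,000,000,000 = 1,705.34 GB

1,705.34 GB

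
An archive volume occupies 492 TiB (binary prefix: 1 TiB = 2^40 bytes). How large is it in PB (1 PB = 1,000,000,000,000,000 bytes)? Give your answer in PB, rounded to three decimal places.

0.541 PB

492 TiB × 1,099,511,627,776 bytes/TiB = 540,959,720,865,792 bytes
1 PB = 10^15 bytes = 1,000,000,000,000,000 bytes
540,959,720,865,792 / 1,000,000,000,000,000 = 0.541 PB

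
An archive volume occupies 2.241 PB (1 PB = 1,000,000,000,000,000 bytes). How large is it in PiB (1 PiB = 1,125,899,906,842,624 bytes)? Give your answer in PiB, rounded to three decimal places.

1.990 PiB

2.241 PB = 2.241 × 10^15 bytes = 2,241,000,000,000,000 bytes
1 PiB = 2^50 bytes = 1,125,899,906,842,624 bytes
2,241,000,000,000,000 / 1,125,899,906,842,624 = 1.990 PiB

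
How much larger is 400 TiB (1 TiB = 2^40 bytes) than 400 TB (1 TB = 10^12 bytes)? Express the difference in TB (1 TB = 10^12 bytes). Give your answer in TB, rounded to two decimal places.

39.80 TB

400 TiB = 400 × 1,099,511,627,776 = 439,804,651,110,400 bytes
400 TB = 400 × 1,000,000,000,000 = 400,000,000,000,000 bytes
difference = 39,804,651,110,400 bytes
39,804,651,110,400 / 1,000,000,000,000 = 39.80 TB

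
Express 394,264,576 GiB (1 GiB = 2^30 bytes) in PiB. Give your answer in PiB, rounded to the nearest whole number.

376 PiB

394,264,576 GiB = 394,264,576 × 2^30 bytes = 423,338,364,972,826,624 bytes
1 PiB = 2^50 bytes = 1,125,899,906,842,624 bytes
423,338,364,972,826,624 / 1,125,899,906,842,624 = 376 PiB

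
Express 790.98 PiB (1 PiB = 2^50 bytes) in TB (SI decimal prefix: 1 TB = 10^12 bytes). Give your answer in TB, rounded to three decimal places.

790.98 PiB × 1,125,899,906,842,624 bytes/PiB = 890,564,308,314,378,731.52 bytes
1 TB = 1,000,000,000,000 bytes
890,564,308,314,378,731.52 / 1,000,000,000,000 = 890,564.308 TB

890,564.308 TB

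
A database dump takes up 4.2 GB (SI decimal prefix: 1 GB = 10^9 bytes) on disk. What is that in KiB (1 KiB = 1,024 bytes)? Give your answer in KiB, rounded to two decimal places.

4.2 GB × 1,000,000,000 bytes/GB = 4,200,000,000 bytes
1 KiB = 1,024 bytes
4,200,000,000 / 1,024 = 4,101,562.50 KiB

4,101,562.50 KiB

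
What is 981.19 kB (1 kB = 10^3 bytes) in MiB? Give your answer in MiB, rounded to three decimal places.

981.19 kB × 1,000 bytes/kB = 981,190 bytes
1 MiB = 1,048,576 bytes
981,190 / 1,048,576 = 0.936 MiB

0.936 MiB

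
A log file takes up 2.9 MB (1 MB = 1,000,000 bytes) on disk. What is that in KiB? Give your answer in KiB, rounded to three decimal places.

2,832.031 KiB

2.9 MB × 1,000,000 bytes/MB = 2,900,000 bytes
1 KiB = 1,024 bytes
2,900,000 / 1,024 = 2,832.031 KiB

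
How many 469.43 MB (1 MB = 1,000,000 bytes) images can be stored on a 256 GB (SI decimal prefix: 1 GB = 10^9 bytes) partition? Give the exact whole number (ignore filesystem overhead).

545

Capacity: 256 GB = 256,000,000,000 bytes
Per item: 469.43 MB = 469,430,000 bytes
⌊256,000,000,000 / 469,430,000⌋ = 545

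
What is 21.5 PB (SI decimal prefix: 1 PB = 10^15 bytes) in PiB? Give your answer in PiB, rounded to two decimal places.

19.10 PiB

21.5 PB = 21.5 × 10^15 bytes = 21,500,000,000,000,000 bytes
1 PiB = 1,125,899,906,842,624 bytes
21,500,000,000,000,000 / 1,125,899,906,842,624 = 19.10 PiB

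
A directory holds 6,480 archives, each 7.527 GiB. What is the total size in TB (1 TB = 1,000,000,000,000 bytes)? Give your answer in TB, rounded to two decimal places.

Total = 6,480 × 7.527 GiB = 48774.96 GiB
= 48774.96 × 1,073,741,824 bytes = 52,371,714,515,927.04 bytes
1 TB = 1,000,000,000,000 bytes
52,371,714,515,927.04 / 1,000,000,000,000 = 52.37 TB

52.37 TB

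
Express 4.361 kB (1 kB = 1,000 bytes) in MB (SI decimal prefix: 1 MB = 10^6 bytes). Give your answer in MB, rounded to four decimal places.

4.361 kB = 4.361 × 10^3 bytes = 4,361 bytes
1 MB = 10^6 bytes = 1,000,000 bytes
4,361 / 1,000,000 = 0.0044 MB

0.0044 MB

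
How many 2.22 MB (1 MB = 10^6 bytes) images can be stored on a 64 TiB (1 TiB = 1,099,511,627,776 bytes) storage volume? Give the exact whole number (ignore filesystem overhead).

Capacity: 64 TiB = 70,368,744,177,664 bytes
Per item: 2.22 MB = 2,220,000 bytes
⌊70,368,744,177,664 / 2,220,000⌋ = 31,697,632

31,697,632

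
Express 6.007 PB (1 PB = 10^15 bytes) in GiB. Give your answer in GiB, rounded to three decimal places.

6.007 PB = 6.007 × 10^15 bytes = 6,007,000,000,000,000 bytes
1 GiB = 1,073,741,824 bytes
6,007,000,000,000,000 / 1,073,741,824 = 5,594,454.706 GiB

5,594,454.706 GiB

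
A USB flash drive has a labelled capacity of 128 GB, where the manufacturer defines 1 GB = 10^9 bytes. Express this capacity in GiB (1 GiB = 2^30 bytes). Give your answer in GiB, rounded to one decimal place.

119.2 GiB

128 GB × 1,000,000,000 bytes/GB = 128,000,000,000 bytes
1 GiB = 2^30 bytes = 1,073,741,824 bytes
128,000,000,000 / 1,073,741,824 = 119.2 GiB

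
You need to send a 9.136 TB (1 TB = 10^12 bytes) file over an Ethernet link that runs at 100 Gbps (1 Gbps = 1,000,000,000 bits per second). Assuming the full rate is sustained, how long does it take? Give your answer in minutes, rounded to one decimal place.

9.136 TB = 9,136,000,000,000 bytes = 73,088,000,000,000 bits
100 Gbps = 100,000,000,000 bits/s
time = 73,088,000,000,000 / 100,000,000,000 = 730.88 s
730.88 s / 60 = 12.2 minutes

12.2 minutes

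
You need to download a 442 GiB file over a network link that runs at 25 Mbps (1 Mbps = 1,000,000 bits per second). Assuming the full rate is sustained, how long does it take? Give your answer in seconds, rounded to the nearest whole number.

442 GiB = 474,593,886,208 bytes = 3,796,751,089,664 bits
25 Mbps = 25,000,000 bits/s
time = 3,796,751,089,664 / 25,000,000 = 151,870 s

151,870 seconds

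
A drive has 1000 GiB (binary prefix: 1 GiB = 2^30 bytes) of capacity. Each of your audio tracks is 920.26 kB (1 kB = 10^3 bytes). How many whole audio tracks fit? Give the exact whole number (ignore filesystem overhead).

1,166,780

Capacity: 1000 GiB = 1,073,741,824,000 bytes
Per item: 920.26 kB = 920,260 bytes
⌊1,073,741,824,000 / 920,260⌋ = 1,166,780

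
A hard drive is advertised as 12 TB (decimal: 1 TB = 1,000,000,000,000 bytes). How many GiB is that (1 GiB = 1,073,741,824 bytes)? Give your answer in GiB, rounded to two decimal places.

12 TB × 1,000,000,000,000 bytes/TB = 12,000,000,000,000 bytes
1 GiB = 1,073,741,824 bytes
12,000,000,000,000 / 1,073,741,824 = 11,175.87 GiB

11,175.87 GiB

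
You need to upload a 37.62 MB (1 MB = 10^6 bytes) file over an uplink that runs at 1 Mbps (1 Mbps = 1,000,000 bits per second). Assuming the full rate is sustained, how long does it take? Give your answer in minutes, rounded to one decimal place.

5.0 minutes

37.62 MB = 37,620,000 bytes = 300,960,000 bits
1 Mbps = 1,000,000 bits/s
time = 300,960,000 / 1,000,000 = 300.96 s
300.96 s / 60 = 5.0 minutes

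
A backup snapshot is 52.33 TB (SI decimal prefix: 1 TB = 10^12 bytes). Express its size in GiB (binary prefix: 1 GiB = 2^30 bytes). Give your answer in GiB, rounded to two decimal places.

48,736.11 GiB

52.33 TB = 52.33 × 10^12 bytes = 52,330,000,000,000 bytes
1 GiB = 1,073,741,824 bytes
52,330,000,000,000 / 1,073,741,824 = 48,736.11 GiB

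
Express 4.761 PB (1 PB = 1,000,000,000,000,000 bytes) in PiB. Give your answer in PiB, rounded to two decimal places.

4.23 PiB

4.761 PB = 4.761 × 10^15 bytes = 4,761,000,000,000,000 bytes
1 PiB = 1,125,899,906,842,624 bytes
4,761,000,000,000,000 / 1,125,899,906,842,624 = 4.23 PiB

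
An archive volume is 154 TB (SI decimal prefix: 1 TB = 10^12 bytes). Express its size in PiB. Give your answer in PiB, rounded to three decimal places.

0.137 PiB

154 TB × 1,000,000,000,000 bytes/TB = 154,000,000,000,000 bytes
1 PiB = 1,125,899,906,842,624 bytes
154,000,000,000,000 / 1,125,899,906,842,624 = 0.137 PiB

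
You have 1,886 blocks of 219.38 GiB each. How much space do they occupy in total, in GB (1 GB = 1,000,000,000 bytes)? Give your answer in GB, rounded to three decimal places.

444,261.410 GB

Total = 1,886 × 219.38 GiB = 413750.68 GiB
= 413750.68 × 1,073,741,824 bytes = 444,261,409,824,440.32 bytes
1 GB = 1,000,000,000 bytes
444,261,409,824,440.32 / 1,000,000,000 = 444,261.410 GB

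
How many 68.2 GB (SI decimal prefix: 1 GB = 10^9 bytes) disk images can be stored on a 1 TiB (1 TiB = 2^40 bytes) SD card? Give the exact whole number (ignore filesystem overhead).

16

Capacity: 1 TiB = 1,099,511,627,776 bytes
Per item: 68.2 GB = 68,200,000,000 bytes
⌊1,099,511,627,776 / 68,200,000,000⌋ = 16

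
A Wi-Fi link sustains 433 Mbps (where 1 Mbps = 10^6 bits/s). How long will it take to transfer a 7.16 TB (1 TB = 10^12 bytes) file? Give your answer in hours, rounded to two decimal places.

36.75 hours

7.16 TB = 7,160,000,000,000 bytes = 57,280,000,000,000 bits
433 Mbps = 433,000,000 bits/s
time = 57,280,000,000,000 / 433,000,000 = 132,286.3741 s
132,286.3741 s / 3600 = 36.75 hours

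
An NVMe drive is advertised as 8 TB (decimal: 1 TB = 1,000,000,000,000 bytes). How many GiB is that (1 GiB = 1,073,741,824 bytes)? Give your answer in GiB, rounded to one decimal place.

7,450.6 GiB

8 TB = 8 × 10^12 bytes = 8,000,000,000,000 bytes
1 GiB = 1,073,741,824 bytes
8,000,000,000,000 / 1,073,741,824 = 7,450.6 GiB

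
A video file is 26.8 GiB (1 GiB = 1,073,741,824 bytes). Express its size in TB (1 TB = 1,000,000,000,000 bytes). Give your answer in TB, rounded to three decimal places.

0.029 TB

26.8 GiB × 1,073,741,824 bytes/GiB = 28,776,280,883.2 bytes
1 TB = 1,000,000,000,000 bytes
28,776,280,883.2 / 1,000,000,000,000 = 0.029 TB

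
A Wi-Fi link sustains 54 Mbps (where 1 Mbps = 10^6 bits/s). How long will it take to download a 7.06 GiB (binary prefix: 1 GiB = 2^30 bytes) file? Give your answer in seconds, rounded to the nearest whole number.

1,123 seconds

7.06 GiB = 7,580,617,277.44 bytes = 60,644,938,219.52 bits
54 Mbps = 54,000,000 bits/s
time = 60,644,938,219.52 / 54,000,000 = 1,123 s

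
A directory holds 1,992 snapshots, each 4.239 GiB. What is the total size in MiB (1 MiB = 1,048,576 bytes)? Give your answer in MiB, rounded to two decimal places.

Total = 1,992 × 4.239 GiB = 8444.088 GiB
= 8444.088 × 1,073,741,824 bytes = 9,066,770,451,136.512 bytes
1 MiB = 1,048,576 bytes
9,066,770,451,136.512 / 1,048,576 = 8,646,746.11 MiB

8,646,746.11 MiB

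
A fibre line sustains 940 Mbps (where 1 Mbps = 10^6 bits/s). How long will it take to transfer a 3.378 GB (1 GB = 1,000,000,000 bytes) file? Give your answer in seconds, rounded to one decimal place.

28.7 seconds

3.378 GB = 3,378,000,000 bytes = 27,024,000,000 bits
940 Mbps = 940,000,000 bits/s
time = 27,024,000,000 / 940,000,000 = 28.7 s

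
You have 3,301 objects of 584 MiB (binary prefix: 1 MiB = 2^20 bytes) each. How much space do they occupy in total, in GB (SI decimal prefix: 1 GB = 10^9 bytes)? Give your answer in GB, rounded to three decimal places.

2,021.428 GB

Total = 3,301 × 584 MiB = 1,927,784 MiB
= 1,927,784 × 1,048,576 bytes = 2,021,428,035,584 bytes
1 GB = 1,000,000,000 bytes
2,021,428,035,584 / 1,000,000,000 = 2,021.428 GB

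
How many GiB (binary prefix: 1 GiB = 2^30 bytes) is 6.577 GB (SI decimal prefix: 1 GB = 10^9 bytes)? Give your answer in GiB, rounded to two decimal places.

6.577 GB = 6.577 × 10^9 bytes = 6,577,000,000 bytes
1 GiB = 2^30 bytes = 1,073,741,824 bytes
6,577,000,000 / 1,073,741,824 = 6.13 GiB

6.13 GiB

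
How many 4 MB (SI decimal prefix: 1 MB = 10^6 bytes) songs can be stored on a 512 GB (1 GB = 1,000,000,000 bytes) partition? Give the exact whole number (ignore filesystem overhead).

Capacity: 512 GB = 512,000,000,000 bytes
Per item: 4 MB = 4,000,000 bytes
⌊512,000,000,000 / 4,000,000⌋ = 128,000

128,000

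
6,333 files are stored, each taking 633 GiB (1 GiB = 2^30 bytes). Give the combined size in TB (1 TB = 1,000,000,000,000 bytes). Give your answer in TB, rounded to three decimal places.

4,304.404 TB

Total = 6,333 × 633 GiB = 4,008,789 GiB
= 4,008,789 × 1,073,741,824 bytes = 4,304,404,412,891,136 bytes
1 TB = 1,000,000,000,000 bytes
4,304,404,412,891,136 / 1,000,000,000,000 = 4,304.404 TB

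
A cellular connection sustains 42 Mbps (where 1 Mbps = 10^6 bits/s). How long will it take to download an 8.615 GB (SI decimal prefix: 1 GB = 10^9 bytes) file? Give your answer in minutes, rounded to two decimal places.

8.615 GB = 8,615,000,000 bytes = 68,920,000,000 bits
42 Mbps = 42,000,000 bits/s
time = 68,920,000,000 / 42,000,000 = 1,640.952 s
1,640.952 s / 60 = 27.35 minutes

27.35 minutes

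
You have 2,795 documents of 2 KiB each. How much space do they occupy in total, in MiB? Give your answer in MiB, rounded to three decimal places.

Total = 2,795 × 2 KiB = 5590 KiB
= 5590 × 1,024 bytes = 5,724,160 bytes
1 MiB = 1,048,576 bytes
5,724,160 / 1,048,576 = 5.459 MiB

5.459 MiB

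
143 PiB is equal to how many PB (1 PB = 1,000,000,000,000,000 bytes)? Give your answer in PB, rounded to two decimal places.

143 PiB = 143 × 2^50 bytes = 161,003,686,678,495,232 bytes
1 PB = 10^15 bytes = 1,000,000,000,000,000 bytes
161,003,686,678,495,232 / 1,000,000,000,000,000 = 161.00 PB

161.00 PB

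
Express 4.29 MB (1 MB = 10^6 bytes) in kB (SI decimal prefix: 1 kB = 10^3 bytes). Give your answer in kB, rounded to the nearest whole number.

4.29 MB = 4.29 × 10^6 bytes = 4,290,000 bytes
1 kB = 1,000 bytes
4,290,000 / 1,000 = 4,290 kB

4,290 kB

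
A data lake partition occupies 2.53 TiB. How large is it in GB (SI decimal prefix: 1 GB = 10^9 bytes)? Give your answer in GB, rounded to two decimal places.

2,781.76 GB

2.53 TiB × 1,099,511,627,776 bytes/TiB = 2,781,764,418,273.28 bytes
1 GB = 10^9 bytes = 1,000,000,000 bytes
2,781,764,418,273.28 / 1,000,000,000 = 2,781.76 GB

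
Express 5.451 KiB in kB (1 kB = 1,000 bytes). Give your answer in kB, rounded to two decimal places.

5.58 kB

5.451 KiB × 1,024 bytes/KiB = 5,581.824 bytes
1 kB = 10^3 bytes = 1,000 bytes
5,581.824 / 1,000 = 5.58 kB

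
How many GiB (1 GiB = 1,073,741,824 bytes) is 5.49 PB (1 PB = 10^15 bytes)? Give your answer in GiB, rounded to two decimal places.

5.49 PB × 1,000,000,000,000,000 bytes/PB = 5,490,000,000,000,000 bytes
1 GiB = 1,073,741,824 bytes
5,490,000,000,000,000 / 1,073,741,824 = 5,112,960.93 GiB

5,112,960.93 GiB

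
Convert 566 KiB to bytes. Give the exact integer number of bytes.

579,584 bytes

566 × 1,024 = 579,584 bytes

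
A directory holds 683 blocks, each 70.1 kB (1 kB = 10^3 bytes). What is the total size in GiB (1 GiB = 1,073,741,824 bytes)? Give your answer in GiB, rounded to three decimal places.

0.045 GiB

Total = 683 × 70.1 kB = 47878.3 kB
= 47878.3 × 1,000 bytes = 47,878,300 bytes
1 GiB = 1,073,741,824 bytes
47,878,300 / 1,073,741,824 = 0.045 GiB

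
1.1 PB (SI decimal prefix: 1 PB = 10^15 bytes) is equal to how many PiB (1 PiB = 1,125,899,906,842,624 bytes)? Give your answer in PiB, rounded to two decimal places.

0.98 PiB

1.1 PB = 1.1 × 10^15 bytes = 1,100,000,000,000,000 bytes
1 PiB = 2^50 bytes = 1,125,899,906,842,624 bytes
1,100,000,000,000,000 / 1,125,899,906,842,624 = 0.98 PiB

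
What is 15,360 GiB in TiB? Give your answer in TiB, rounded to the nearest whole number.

15 TiB

15,360 GiB = 15,360 × 2^30 bytes = 16,492,674,416,640 bytes
1 TiB = 2^40 bytes = 1,099,511,627,776 bytes
16,492,674,416,640 / 1,099,511,627,776 = 15 TiB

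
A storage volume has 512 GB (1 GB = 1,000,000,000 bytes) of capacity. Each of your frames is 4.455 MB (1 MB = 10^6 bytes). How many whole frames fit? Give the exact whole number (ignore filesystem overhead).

Capacity: 512 GB = 512,000,000,000 bytes
Per item: 4.455 MB = 4,455,000 bytes
⌊512,000,000,000 / 4,455,000⌋ = 114,927

114,927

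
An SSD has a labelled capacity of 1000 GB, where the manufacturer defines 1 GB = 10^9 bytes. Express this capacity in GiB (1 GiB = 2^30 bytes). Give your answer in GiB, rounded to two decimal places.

931.32 GiB

1000 GB = 1000 × 10^9 bytes = 1,000,000,000,000 bytes
1 GiB = 2^30 bytes = 1,073,741,824 bytes
1,000,000,000,000 / 1,073,741,824 = 931.32 GiB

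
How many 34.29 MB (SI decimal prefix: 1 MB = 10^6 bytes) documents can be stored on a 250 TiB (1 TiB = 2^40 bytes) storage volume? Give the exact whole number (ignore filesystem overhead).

8,016,270

Capacity: 250 TiB = 274,877,906,944,000 bytes
Per item: 34.29 MB = 34,290,000 bytes
⌊274,877,906,944,000 / 34,290,000⌋ = 8,016,270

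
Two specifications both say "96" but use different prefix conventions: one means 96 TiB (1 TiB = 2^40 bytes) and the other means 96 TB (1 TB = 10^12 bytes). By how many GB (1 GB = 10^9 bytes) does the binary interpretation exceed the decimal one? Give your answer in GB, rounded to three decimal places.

96 TiB = 96 × 1,099,511,627,776 = 105,553,116,266,496 bytes
96 TB = 96 × 1,000,000,000,000 = 96,000,000,000,000 bytes
difference = 9,553,116,266,496 bytes
9,553,116,266,496 / 1,000,000,000 = 9,553.116 GB

9,553.116 GB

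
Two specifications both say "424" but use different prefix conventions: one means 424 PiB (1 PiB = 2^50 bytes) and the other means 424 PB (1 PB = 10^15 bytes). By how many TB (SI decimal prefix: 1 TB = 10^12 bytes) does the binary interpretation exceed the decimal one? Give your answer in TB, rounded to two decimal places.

53,381.56 TB

424 PiB = 424 × 1,125,899,906,842,624 = 477,381,560,501,272,576 bytes
424 PB = 424 × 1,000,000,000,000,000 = 424,000,000,000,000,000 bytes
difference = 53,381,560,501,272,576 bytes
53,381,560,501,272,576 / 1,000,000,000,000 = 53,381.56 TB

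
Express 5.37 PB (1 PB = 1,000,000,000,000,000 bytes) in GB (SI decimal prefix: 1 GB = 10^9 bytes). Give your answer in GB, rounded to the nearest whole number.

5.37 PB = 5.37 × 10^15 bytes = 5,370,000,000,000,000 bytes
1 GB = 1,000,000,000 bytes
5,370,000,000,000,000 / 1,000,000,000 = 5,370,000 GB

5,370,000 GB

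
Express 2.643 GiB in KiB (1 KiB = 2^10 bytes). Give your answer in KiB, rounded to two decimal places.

2,771,386.37 KiB

2.643 GiB = 2.643 × 2^30 bytes = 2,837,899,640.832 bytes
1 KiB = 1,024 bytes
2,837,899,640.832 / 1,024 = 2,771,386.37 KiB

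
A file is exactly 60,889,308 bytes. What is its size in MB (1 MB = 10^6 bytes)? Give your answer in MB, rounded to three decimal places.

60.889 MB

60,889,308 bytes given.
1 MB = 10^6 bytes = 1,000,000 bytes
60,889,308 / 1,000,000 = 60.889 MB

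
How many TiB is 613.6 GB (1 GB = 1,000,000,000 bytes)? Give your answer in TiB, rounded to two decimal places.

613.6 GB × 1,000,000,000 bytes/GB = 613,600,000,000 bytes
1 TiB = 1,099,511,627,776 bytes
613,600,000,000 / 1,099,511,627,776 = 0.56 TiB

0.56 TiB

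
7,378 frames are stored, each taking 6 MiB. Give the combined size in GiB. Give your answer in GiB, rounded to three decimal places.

43.230 GiB

Total = 7,378 × 6 MiB = 44,268 MiB
= 44,268 × 1,048,576 bytes = 46,418,362,368 bytes
1 GiB = 1,073,741,824 bytes
46,418,362,368 / 1,073,741,824 = 43.230 GiB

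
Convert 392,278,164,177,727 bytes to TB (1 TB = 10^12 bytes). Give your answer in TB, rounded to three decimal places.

392.278 TB

392,278,164,177,727 bytes given.
1 TB = 10^12 bytes = 1,000,000,000,000 bytes
392,278,164,177,727 / 1,000,000,000,000 = 392.278 TB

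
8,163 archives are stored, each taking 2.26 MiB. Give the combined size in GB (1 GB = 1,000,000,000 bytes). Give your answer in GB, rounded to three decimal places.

19.345 GB

Total = 8,163 × 2.26 MiB = 18448.38 MiB
= 18448.38 × 1,048,576 bytes = 19,344,528,506.88 bytes
1 GB = 1,000,000,000 bytes
19,344,528,506.88 / 1,000,000,000 = 19.345 GB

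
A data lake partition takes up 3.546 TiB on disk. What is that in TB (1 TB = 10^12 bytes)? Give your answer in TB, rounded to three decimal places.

3.546 TiB × 1,099,511,627,776 bytes/TiB = 3,898,868,232,093.696 bytes
1 TB = 1,000,000,000,000 bytes
3,898,868,232,093.696 / 1,000,000,000,000 = 3.899 TB

3.899 TB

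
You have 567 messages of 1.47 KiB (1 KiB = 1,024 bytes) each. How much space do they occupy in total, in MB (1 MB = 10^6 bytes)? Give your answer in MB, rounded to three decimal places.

Total = 567 × 1.47 KiB = 833.49 KiB
= 833.49 × 1,024 bytes = 853,493.76 bytes
1 MB = 1,000,000 bytes
853,493.76 / 1,000,000 = 0.853 MB

0.853 MB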